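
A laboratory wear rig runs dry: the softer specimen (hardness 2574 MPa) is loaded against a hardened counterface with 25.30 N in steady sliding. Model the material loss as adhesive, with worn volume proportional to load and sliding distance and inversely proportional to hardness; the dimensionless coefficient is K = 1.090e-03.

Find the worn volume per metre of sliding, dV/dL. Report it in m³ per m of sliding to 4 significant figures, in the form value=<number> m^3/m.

value=1.071e-11 m^3/m

The computation carries full precision, and intermediate values are shown rounded, and one last rounding, at four significant figures.
Hardness H = 2574 MPa = 2.574e+09 Pa.
SI base units throughout: W = 25.30 N, H = 2.574e+09 Pa, K = 1.090e-03.
Wear rate dV/dL = K·W/H, so: 1.090e-03 · 25.30 / 2.574e+09 = 1.071e-11 m³/m.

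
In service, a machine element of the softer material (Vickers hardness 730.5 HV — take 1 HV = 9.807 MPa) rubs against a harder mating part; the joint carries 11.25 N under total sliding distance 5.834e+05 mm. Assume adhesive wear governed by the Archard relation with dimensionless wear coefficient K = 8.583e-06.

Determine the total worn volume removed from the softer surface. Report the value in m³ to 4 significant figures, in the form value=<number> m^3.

value=7.863e-12 m^3

The algebra carries full precision — intermediates are displayed rounded; one final rounding: 4 significant figures.
Convert: Distance L = 5.834e+05 mm = 583.4 m.
Convert: Hardness H = 730.5 HV × 9.807 MPa/HV = 7164 MPa = 7.164e+09 Pa.
Restated in SI base units: W = 11.25 N, H = 7.164e+09 Pa, K = 8.583e-06.
Archard volume V = K·W·L/H = 8.583e-06 · 11.25 · 583.4 / 7.164e+09 = 7.863e-12 m³.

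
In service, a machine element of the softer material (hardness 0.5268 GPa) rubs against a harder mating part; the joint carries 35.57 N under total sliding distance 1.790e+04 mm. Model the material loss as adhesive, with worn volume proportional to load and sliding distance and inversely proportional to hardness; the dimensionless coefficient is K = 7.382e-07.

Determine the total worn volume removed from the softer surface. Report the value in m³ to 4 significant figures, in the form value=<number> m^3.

value=8.922e-13 m^3

The intermediates are printed rounded; the algebra keeps exact precision — one last rounding to 4 significant figures.
The distance L = 1.790e+04 mm = 17.90 m.
Hardness H = 0.5268 GPa = 5.268e+08 Pa.
Collected in SI base units: W = 35.57 N, H = 5.268e+08 Pa, K = 7.382e-07.
By Archard's law, V = K·W·L/H = 7.382e-07 · 35.57 · 17.90 / 5.268e+08 = 8.922e-13 m³.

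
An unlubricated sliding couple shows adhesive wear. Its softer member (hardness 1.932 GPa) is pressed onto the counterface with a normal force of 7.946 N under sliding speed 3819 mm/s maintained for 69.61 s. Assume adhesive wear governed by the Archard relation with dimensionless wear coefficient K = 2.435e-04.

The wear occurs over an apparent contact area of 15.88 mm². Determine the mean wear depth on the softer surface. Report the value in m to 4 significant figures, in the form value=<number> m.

Every step keeps full precision. Intermediates are shown rounded; one last rounding to four significant figures.
Convert: Sliding speed v = 3819 mm/s = 3.819 m/s. Sliding distance L = v·t = 3.819 m/s × 69.61 s = 265.8 m.
Convert: Hardness H = 1.932 GPa = 1.932e+09 Pa.
Convert: Contact area A = 15.88 mm² = 1.588e-05 m².
Restated in SI base units: W = 7.946 N, H = 1.932e+09 Pa, K = 2.435e-04.
The Archard volume V = K·W·L/H = 2.435e-04 · 7.946 · 265.8 / 1.932e+09 = 2.662e-10 m³.
Depth of wear h = V/A = 2.662e-10 / 1.588e-05 = 1.677e-05 m.

value=1.677e-05 m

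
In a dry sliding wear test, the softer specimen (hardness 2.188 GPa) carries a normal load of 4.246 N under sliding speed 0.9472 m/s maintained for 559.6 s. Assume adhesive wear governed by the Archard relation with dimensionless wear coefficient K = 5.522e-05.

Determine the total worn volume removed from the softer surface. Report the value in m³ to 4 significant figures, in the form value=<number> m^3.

Printed values are rounded. The algebra keeps full float precision; one final rounding to 4 significant figures.
Convert: The distance L = v·t = 0.9472 m/s × 559.6 s = 530.1 m.
Convert: Hardness H = 2.188 GPa = 2.188e+09 Pa.
As SI base values: W = 4.246 N, H = 2.188e+09 Pa, K = 5.522e-05.
Archard relation: V = K·W·L/H = 5.522e-05 · 4.246 · 530.1 / 2.188e+09 = 5.680e-11 m³.

value=5.680e-11 m^3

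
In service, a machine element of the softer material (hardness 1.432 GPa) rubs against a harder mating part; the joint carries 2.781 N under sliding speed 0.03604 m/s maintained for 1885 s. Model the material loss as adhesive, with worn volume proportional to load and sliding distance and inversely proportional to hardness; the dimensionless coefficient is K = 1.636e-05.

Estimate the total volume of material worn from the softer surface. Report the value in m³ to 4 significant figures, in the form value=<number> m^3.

Intermediate values are shown rounded; all working math maintains full precision — rounded just once: 4 significant figures.
Convert: Distance L = v·t = 0.03604 m/s × 1885 s = 67.94 m.
Convert: Hardness H = 1.432 GPa = 1.432e+09 Pa.
Working in SI base units: W = 2.781 N, H = 1.432e+09 Pa, K = 1.636e-05.
Archard volume V = K·W·L/H = 1.636e-05 · 2.781 · 67.94 / 1.432e+09 = 2.158e-12 m³.

value=2.158e-12 m^3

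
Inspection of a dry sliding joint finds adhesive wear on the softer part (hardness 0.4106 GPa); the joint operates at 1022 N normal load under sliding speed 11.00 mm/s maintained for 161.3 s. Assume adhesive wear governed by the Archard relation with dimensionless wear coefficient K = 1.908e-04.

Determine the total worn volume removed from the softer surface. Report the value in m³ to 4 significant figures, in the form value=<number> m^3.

value=8.426e-10 m^3

The computation maintains full float precision; printed values are rounded; one final rounding to four significant digits.
Convert: Sliding speed v = 11.00 mm/s = 0.01100 m/s. Sliding distance L = v·t = 0.01100 m/s × 161.3 s = 1.774 m.
Convert: Hardness H = 0.4106 GPa = 4.106e+08 Pa.
Expressed in SI base units: W = 1022 N, H = 4.106e+08 Pa, K = 1.908e-04.
Wear volume V = K·W·L/H = 1.908e-04 · 1022 · 1.774 / 4.106e+08 = 8.426e-10 m³.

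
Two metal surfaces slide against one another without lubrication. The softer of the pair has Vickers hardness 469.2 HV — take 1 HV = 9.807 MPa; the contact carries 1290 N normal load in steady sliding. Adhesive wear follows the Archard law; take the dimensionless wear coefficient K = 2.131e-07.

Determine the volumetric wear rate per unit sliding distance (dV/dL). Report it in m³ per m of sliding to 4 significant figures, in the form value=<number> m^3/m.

value=5.974e-14 m^3/m

The intermediates are displayed rounded. The computation holds full precision, and a single final rounding to 4 significant digits.
Hardness H = 469.2 HV × 9.807 MPa/HV = 4601 MPa = 4.601e+09 Pa.
Restated in SI base units: W = 1290 N, H = 4.601e+09 Pa, K = 2.131e-07.
Sliding wear rate dV/dL = K·W/H (no L dependence): 2.131e-07 · 1290 / 4.601e+09 = 5.974e-14 m³/m.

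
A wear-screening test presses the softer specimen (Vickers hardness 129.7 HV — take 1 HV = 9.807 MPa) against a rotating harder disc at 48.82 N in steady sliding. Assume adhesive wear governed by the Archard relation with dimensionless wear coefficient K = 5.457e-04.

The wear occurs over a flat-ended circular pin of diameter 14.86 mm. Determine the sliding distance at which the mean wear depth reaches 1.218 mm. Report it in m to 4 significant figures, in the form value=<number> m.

value=1.009e+04 m

Intermediate values are printed rounded; the algebra runs at exact precision — a single final rounding to 4 significant figures.
Hardness H = 129.7 HV × 9.807 MPa/HV = 1272 MPa = 1.272e+09 Pa.
Pin diameter d = 14.86 mm = 0.01486 m. Contact area A = π·d²/4 = π·(0.01486 m)²/4 = 1.734e-04 m².
Depth limit h_lim = 1.218 mm = 0.001218 m.
Restated in SI base units: W = 48.82 N, H = 1.272e+09 Pa, K = 5.457e-04.
Allowed volume V_lim = h_lim·A = 0.001218 · 1.734e-04 = 2.112e-07 m³.
So the life L = V_lim·H/(K·W) = 2.112e-07 · 1.272e+09 / (5.457e-04 · 48.82) = 1.009e+04 m.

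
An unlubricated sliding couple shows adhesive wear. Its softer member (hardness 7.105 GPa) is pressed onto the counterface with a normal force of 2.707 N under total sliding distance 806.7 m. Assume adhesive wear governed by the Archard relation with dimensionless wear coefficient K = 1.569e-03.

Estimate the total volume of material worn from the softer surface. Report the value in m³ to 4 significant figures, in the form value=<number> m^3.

value=4.822e-10 m^3

The intermediates are displayed rounded; all working math holds full float precision. Rounded just once: 4 significant digits.
Hardness H = 7.105 GPa = 7.105e+09 Pa.
Expressed in SI base units: W = 2.707 N, H = 7.105e+09 Pa, K = 1.569e-03.
Apply Archard: V = K·W·L/H = 1.569e-03 · 2.707 · 806.7 / 7.105e+09 = 4.822e-10 m³.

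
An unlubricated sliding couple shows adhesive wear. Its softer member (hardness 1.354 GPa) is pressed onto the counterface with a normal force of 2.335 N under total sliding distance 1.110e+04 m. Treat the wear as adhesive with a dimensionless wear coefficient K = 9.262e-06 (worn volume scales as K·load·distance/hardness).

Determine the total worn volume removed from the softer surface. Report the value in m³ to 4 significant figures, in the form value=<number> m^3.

value=1.773e-10 m^3

The intermediates appear rounded — every step maintains full float precision, and rounded once at the end: 4 significant figures.
Hardness H = 1.354 GPa = 1.354e+09 Pa.
SI base units throughout: W = 2.335 N, H = 1.354e+09 Pa, K = 9.262e-06.
The Archard volume V = K·W·L/H = 9.262e-06 · 2.335 · 1.110e+04 / 1.354e+09 = 1.773e-10 m³.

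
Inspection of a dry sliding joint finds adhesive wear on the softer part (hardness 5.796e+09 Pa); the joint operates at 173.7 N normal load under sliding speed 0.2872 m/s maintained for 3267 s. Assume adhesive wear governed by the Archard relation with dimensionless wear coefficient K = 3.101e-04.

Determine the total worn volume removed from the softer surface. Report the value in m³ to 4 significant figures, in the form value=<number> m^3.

value=8.720e-09 m^3

Displayed values are rounded. Each operation runs at full float precision; rounded just once, at four significant figures.
Convert: Sliding distance L = v·t = 0.2872 m/s × 3267 s = 938.3 m.
SI base units throughout: W = 173.7 N, H = 5.796e+09 Pa, K = 3.101e-04.
Archard relation: V = K·W·L/H = 3.101e-04 · 173.7 · 938.3 / 5.796e+09 = 8.720e-09 m³.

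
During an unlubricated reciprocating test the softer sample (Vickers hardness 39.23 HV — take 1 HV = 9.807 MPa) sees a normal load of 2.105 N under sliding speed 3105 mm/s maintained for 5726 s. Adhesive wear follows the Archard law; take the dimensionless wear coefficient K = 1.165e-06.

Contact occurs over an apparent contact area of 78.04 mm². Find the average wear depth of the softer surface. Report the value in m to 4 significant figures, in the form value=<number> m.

value=1.452e-06 m

The algebra carries exact precision. Intermediate values are shown rounded, and one final rounding to four significant figures.
Convert: Sliding speed v = 3105 mm/s = 3.105 m/s. The distance L = v·t = 3.105 m/s × 5726 s = 1.778e+04 m.
Convert: Hardness H = 39.23 HV × 9.807 MPa/HV = 384.7 MPa = 3.847e+08 Pa.
Convert: Contact area A = 78.04 mm² = 7.804e-05 m².
SI base units throughout: W = 2.105 N, H = 3.847e+08 Pa, K = 1.165e-06.
Apply Archard: V = K·W·L/H = 1.165e-06 · 2.105 · 1.778e+04 / 3.847e+08 = 1.133e-10 m³.
Mean depth h = V/A = 1.133e-10 / 7.804e-05 = 1.452e-06 m.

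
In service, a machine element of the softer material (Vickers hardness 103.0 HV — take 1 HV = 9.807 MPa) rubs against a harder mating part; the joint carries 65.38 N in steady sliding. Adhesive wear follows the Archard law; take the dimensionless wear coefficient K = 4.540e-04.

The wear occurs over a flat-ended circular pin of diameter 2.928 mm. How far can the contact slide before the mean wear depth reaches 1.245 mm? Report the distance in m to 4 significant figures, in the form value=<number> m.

value=285.3 m

The algebra runs at full float precision, and quoted intermediates are rounded; one final rounding to 4 significant digits.
Convert: Hardness H = 103.0 HV × 9.807 MPa/HV = 1010 MPa = 1.010e+09 Pa.
Convert: Pin diameter d = 2.928 mm = 0.002928 m. Contact area A = π·d²/4 = π·(0.002928 m)²/4 = 6.733e-06 m².
Convert: Depth limit h_lim = 1.245 mm = 0.001245 m.
Working in SI base units: W = 65.38 N, H = 1.010e+09 Pa, K = 4.540e-04.
Allowed volume V_lim = h_lim·A = 0.001245 · 6.733e-06 = 8.383e-09 m³.
So the life L = V_lim·H/(K·W) = 8.383e-09 · 1.010e+09 / (4.540e-04 · 65.38) = 285.3 m.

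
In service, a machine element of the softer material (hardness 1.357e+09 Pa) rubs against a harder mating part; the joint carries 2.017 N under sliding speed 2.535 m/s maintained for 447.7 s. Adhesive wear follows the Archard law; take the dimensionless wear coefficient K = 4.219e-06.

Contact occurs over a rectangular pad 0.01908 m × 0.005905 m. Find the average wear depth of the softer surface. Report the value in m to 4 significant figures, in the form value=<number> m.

value=6.317e-08 m

Displayed values are rounded, and the computation holds exact precision, and rounded once at the end, at 4 significant digits.
The distance L = v·t = 2.535 m/s × 447.7 s = 1135 m.
Contact area A = 0.01908 m × 0.005905 m = 1.127e-04 m².
In SI base units, W = 2.017 N, H = 1.357e+09 Pa, K = 4.219e-06.
Archard relation: V = K·W·L/H = 4.219e-06 · 2.017 · 1135 / 1.357e+09 = 7.117e-12 m³.
Depth of wear h = V/A = 7.117e-12 / 1.127e-04 = 6.317e-08 m.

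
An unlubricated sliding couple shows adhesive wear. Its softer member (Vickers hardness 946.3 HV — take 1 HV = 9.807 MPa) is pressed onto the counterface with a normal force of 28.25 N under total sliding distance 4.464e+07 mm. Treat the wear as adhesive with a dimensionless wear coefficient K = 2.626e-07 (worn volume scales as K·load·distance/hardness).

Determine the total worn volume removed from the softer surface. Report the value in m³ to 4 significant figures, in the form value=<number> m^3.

value=3.568e-11 m^3

Printed values are rounded — all arithmetic keeps full precision. Rounded once at the end, at four significant digits.
Distance L = 4.464e+07 mm = 4.464e+04 m.
Hardness H = 946.3 HV × 9.807 MPa/HV = 9280 MPa = 9.280e+09 Pa.
In SI base units: W = 28.25 N, H = 9.280e+09 Pa, K = 2.626e-07.
Wear volume V = K·W·L/H = 2.626e-07 · 28.25 · 4.464e+04 / 9.280e+09 = 3.568e-11 m³.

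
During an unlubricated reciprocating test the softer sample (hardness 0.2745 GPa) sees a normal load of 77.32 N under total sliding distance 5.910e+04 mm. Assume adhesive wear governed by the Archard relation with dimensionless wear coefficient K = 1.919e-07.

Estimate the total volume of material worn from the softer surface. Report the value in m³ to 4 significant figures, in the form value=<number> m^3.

value=3.195e-12 m^3

Every step maintains full precision; intermediate values are displayed rounded, and one final rounding: four significant digits.
Convert: The distance L = 5.910e+04 mm = 59.10 m.
Convert: Hardness H = 0.2745 GPa = 2.745e+08 Pa.
In SI base units, W = 77.32 N, H = 2.745e+08 Pa, K = 1.919e-07.
The Archard volume V = K·W·L/H = 1.919e-07 · 77.32 · 59.10 / 2.745e+08 = 3.195e-12 m³.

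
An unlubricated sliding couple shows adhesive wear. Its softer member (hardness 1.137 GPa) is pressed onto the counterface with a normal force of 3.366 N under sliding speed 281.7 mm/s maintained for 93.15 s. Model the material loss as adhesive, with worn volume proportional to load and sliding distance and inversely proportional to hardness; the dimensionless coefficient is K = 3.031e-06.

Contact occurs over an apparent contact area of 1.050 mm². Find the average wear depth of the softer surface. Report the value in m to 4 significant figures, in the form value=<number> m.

Each operation runs at exact precision. Quoted intermediates are rounded. Rounded once at the end to four significant digits.
Sliding speed v = 281.7 mm/s = 0.2817 m/s. The distance L = v·t = 0.2817 m/s × 93.15 s = 26.24 m.
Hardness H = 1.137 GPa = 1.137e+09 Pa.
Contact area A = 1.050 mm² = 1.050e-06 m².
Working in SI base units: W = 3.366 N, H = 1.137e+09 Pa, K = 3.031e-06.
Wear volume V = K·W·L/H = 3.031e-06 · 3.366 · 26.24 / 1.137e+09 = 2.355e-13 m³.
Depth of wear h = V/A = 2.355e-13 / 1.050e-06 = 2.242e-07 m.

value=2.242e-07 m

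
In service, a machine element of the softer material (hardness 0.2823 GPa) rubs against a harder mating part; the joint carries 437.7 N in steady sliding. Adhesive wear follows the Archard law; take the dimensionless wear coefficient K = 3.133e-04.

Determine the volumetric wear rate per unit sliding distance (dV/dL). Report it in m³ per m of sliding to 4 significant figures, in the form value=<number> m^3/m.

Intermediates appear rounded; each operation maintains exact precision. Rounded just once, at four significant figures.
Hardness H = 0.2823 GPa = 2.823e+08 Pa.
Collected in SI base units: W = 437.7 N, H = 2.823e+08 Pa, K = 3.133e-04.
The wear rate dV/dL = K·W/H, per unit distance: 3.133e-04 · 437.7 / 2.823e+08 = 4.858e-10 m³/m.

value=4.858e-10 m^3/m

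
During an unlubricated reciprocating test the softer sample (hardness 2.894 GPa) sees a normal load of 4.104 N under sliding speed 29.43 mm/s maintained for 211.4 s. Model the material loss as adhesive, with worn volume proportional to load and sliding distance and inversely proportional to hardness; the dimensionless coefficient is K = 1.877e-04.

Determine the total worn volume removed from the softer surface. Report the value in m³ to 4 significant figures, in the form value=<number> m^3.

All working math holds full precision. Quoted intermediates are rounded — one last rounding to 4 significant digits.
Sliding speed v = 29.43 mm/s = 0.02943 m/s. Total distance L = v·t = 0.02943 m/s × 211.4 s = 6.222 m.
Hardness H = 2.894 GPa = 2.894e+09 Pa.
In SI base units: W = 4.104 N, H = 2.894e+09 Pa, K = 1.877e-04.
Archard relation: V = K·W·L/H = 1.877e-04 · 4.104 · 6.222 / 2.894e+09 = 1.656e-12 m³.

value=1.656e-12 m^3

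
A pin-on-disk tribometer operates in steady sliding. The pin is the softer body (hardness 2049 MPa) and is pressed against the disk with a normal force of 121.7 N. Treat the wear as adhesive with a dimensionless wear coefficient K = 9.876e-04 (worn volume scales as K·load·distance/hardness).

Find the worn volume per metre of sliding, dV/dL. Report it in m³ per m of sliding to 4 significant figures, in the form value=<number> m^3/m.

Every step carries full float precision; intermediates are shown rounded. Rounded just once, at four significant figures.
Convert: Hardness H = 2049 MPa = 2.049e+09 Pa.
In SI base units, W = 121.7 N, H = 2.049e+09 Pa, K = 9.876e-04.
Wear rate dV/dL = K·W/H (no L dependence): 9.876e-04 · 121.7 / 2.049e+09 = 5.866e-11 m³/m.

value=5.866e-11 m^3/m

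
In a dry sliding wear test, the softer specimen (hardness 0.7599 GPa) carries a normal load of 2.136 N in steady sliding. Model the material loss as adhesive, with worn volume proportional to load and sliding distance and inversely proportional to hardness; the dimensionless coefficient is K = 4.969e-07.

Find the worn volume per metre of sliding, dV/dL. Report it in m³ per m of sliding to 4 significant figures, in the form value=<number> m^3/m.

Shown intermediates are rounded. All arithmetic keeps full precision; a single final rounding to 4 significant figures.
Hardness H = 0.7599 GPa = 7.599e+08 Pa.
SI base units throughout: W = 2.136 N, H = 7.599e+08 Pa, K = 4.969e-07.
The wear rate dV/dL = K·W/H (independent of L): 4.969e-07 · 2.136 / 7.599e+08 = 1.397e-15 m³/m.

value=1.397e-15 m^3/m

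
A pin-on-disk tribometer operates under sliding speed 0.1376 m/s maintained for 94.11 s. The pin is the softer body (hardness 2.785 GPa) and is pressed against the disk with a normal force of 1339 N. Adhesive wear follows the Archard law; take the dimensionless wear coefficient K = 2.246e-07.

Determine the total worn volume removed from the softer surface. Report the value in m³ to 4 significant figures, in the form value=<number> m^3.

Intermediates are displayed rounded; all working math holds exact precision. Rounded once at the end: 4 significant figures.
Convert: Distance L = v·t = 0.1376 m/s × 94.11 s = 12.95 m.
Convert: Hardness H = 2.785 GPa = 2.785e+09 Pa.
SI base units throughout: W = 1339 N, H = 2.785e+09 Pa, K = 2.246e-07.
Worn volume V = K·W·L/H = 2.246e-07 · 1339 · 12.95 / 2.785e+09 = 1.398e-12 m³.

value=1.398e-12 m^3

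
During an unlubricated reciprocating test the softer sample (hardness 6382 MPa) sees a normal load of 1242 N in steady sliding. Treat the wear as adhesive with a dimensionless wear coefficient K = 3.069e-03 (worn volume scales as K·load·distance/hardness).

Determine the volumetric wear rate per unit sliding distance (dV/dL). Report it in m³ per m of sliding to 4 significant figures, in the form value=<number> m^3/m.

value=5.973e-10 m^3/m

All arithmetic carries exact precision; printed values are rounded — one last rounding: 4 significant figures.
Convert: Hardness H = 6382 MPa = 6.382e+09 Pa.
Collected in SI base units: W = 1242 N, H = 6.382e+09 Pa, K = 3.069e-03.
Rate of wear dV/dL = K·W/H, so: 3.069e-03 · 1242 / 6.382e+09 = 5.973e-10 m³/m.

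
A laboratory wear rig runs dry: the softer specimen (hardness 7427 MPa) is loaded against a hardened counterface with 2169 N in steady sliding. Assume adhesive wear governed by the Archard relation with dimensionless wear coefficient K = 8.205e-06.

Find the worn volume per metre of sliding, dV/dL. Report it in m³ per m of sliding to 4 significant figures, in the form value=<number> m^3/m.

value=2.396e-12 m^3/m

The intermediates are shown rounded; the computation holds full precision, and one last rounding: 4 significant figures.
Convert: Hardness H = 7427 MPa = 7.427e+09 Pa.
Collected in SI base units: W = 2169 N, H = 7.427e+09 Pa, K = 8.205e-06.
Volumetric rate dV/dL = K·W/H, per unit distance: 8.205e-06 · 2169 / 7.427e+09 = 2.396e-12 m³/m.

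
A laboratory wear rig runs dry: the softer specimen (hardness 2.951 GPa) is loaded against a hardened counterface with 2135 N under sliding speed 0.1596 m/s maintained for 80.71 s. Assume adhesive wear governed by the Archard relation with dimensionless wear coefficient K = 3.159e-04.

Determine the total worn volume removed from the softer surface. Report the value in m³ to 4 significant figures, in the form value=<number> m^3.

Each operation carries full float precision; intermediates are shown rounded, and rounded once at the end to 4 significant digits.
Distance L = v·t = 0.1596 m/s × 80.71 s = 12.88 m.
Hardness H = 2.951 GPa = 2.951e+09 Pa.
In SI base units: W = 2135 N, H = 2.951e+09 Pa, K = 3.159e-04.
Volume removed: V = K·W·L/H = 3.159e-04 · 2135 · 12.88 / 2.951e+09 = 2.944e-09 m³.

value=2.944e-09 m^3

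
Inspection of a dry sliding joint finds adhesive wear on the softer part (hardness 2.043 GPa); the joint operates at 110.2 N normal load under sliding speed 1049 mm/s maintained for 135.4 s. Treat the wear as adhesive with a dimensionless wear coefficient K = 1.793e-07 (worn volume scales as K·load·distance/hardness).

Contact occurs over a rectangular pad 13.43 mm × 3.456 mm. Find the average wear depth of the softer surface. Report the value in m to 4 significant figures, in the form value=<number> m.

value=2.960e-08 m

Every step carries exact precision, and the intermediates are displayed rounded, and a single final rounding to four significant digits.
Convert: Sliding speed v = 1049 mm/s = 1.049 m/s. Distance covered L = v·t = 1.049 m/s × 135.4 s = 142.0 m.
Convert: Hardness H = 2.043 GPa = 2.043e+09 Pa.
Convert: Pad sides 13.43 mm × 3.456 mm = 0.01343 m × 0.003456 m. Contact area A = 0.01343 m × 0.003456 m = 4.641e-05 m².
Expressed in SI base units: W = 110.2 N, H = 2.043e+09 Pa, K = 1.793e-07.
Worn volume V = K·W·L/H = 1.793e-07 · 110.2 · 142.0 / 2.043e+09 = 1.374e-12 m³.
Average depth h = V/A = 1.374e-12 / 4.641e-05 = 2.960e-08 m.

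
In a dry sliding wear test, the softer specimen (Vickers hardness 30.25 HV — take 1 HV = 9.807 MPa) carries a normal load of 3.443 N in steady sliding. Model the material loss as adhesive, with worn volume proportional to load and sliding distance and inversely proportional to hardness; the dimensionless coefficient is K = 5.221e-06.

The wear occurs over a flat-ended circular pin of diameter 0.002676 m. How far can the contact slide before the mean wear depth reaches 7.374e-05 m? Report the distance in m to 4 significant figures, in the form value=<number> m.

value=6844 m

Quoted intermediates are rounded; all arithmetic keeps full float precision — one final rounding: 4 significant figures.
Hardness H = 30.25 HV × 9.807 MPa/HV = 296.7 MPa = 2.967e+08 Pa.
Contact area A = π·d²/4 = π·(0.002676 m)²/4 = 5.624e-06 m².
SI base units throughout: W = 3.443 N, H = 2.967e+08 Pa, K = 5.221e-06.
Volume at the limit: V_lim = h_lim·A = 7.374e-05 · 5.624e-06 = 4.147e-10 m³.
Sliding life L = V_lim·H/(K·W) = 4.147e-10 · 2.967e+08 / (5.221e-06 · 3.443) = 6844 m.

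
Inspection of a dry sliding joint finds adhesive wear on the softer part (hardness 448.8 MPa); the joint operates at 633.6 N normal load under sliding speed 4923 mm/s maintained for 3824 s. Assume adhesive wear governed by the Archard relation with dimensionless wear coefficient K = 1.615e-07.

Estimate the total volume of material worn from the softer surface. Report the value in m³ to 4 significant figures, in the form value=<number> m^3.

Intermediate values appear rounded, and every step holds exact precision. Rounded just once to four significant digits.
Sliding speed v = 4923 mm/s = 4.923 m/s. Distance L = v·t = 4.923 m/s × 3824 s = 1.883e+04 m.
Hardness H = 448.8 MPa = 4.488e+08 Pa.
Restated in SI base units: W = 633.6 N, H = 4.488e+08 Pa, K = 1.615e-07.
Volume removed: V = K·W·L/H = 1.615e-07 · 633.6 · 1.883e+04 / 4.488e+08 = 4.292e-09 m³.

value=4.292e-09 m^3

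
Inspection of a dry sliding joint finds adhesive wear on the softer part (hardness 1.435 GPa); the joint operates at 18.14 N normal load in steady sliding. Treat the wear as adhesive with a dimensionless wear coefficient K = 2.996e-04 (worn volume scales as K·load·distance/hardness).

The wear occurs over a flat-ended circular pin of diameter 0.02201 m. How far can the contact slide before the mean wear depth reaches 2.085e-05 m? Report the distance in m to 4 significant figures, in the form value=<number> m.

value=2095 m

Intermediate values are shown rounded — all arithmetic holds full precision — rounded once at the end to 4 significant figures.
Convert: Hardness H = 1.435 GPa = 1.435e+09 Pa.
Convert: Contact area A = π·d²/4 = π·(0.02201 m)²/4 = 3.805e-04 m².
SI base units throughout: W = 18.14 N, H = 1.435e+09 Pa, K = 2.996e-04.
Limit volume V_lim = h_lim·A = 2.085e-05 · 3.805e-04 = 7.933e-09 m³.
So the life L = V_lim·H/(K·W) = 7.933e-09 · 1.435e+09 / (2.996e-04 · 18.14) = 2095 m.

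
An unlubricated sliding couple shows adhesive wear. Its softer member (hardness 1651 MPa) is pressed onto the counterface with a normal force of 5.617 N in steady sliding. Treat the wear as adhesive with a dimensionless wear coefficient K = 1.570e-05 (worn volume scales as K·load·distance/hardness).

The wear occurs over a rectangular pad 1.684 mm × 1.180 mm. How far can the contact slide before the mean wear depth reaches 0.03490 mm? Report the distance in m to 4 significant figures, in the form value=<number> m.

value=1298 m

Intermediate values appear rounded — all arithmetic keeps exact precision; one last rounding: 4 significant digits.
Hardness H = 1651 MPa = 1.651e+09 Pa.
Pad sides 1.684 mm × 1.180 mm = 0.001684 m × 0.001180 m. Contact area A = 0.001684 m × 0.001180 m = 1.987e-06 m².
Depth limit h_lim = 0.03490 mm = 3.490e-05 m.
As SI base values: W = 5.617 N, H = 1.651e+09 Pa, K = 1.570e-05.
Volume at the limit: V_lim = h_lim·A = 3.490e-05 · 1.987e-06 = 6.935e-11 m³.
Thus life L = V_lim·H/(K·W) = 6.935e-11 · 1.651e+09 / (1.570e-05 · 5.617) = 1298 m.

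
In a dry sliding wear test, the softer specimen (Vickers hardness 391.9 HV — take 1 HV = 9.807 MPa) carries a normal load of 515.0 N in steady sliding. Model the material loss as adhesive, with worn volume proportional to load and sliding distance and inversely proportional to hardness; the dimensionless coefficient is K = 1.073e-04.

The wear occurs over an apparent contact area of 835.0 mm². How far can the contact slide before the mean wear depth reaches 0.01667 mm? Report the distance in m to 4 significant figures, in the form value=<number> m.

The algebra carries full float precision. The intermediates are shown rounded, and rounded once at the end to four significant figures.
Convert: Hardness H = 391.9 HV × 9.807 MPa/HV = 3843 MPa = 3.843e+09 Pa.
Convert: Contact area A = 835.0 mm² = 8.350e-04 m².
Convert: Depth limit h_lim = 0.01667 mm = 1.667e-05 m.
In SI base units, W = 515.0 N, H = 3.843e+09 Pa, K = 1.073e-04.
Volume at the limit: V_lim = h_lim·A = 1.667e-05 · 8.350e-04 = 1.392e-08 m³.
Life L = V_lim·H/(K·W) = 1.392e-08 · 3.843e+09 / (1.073e-04 · 515.0) = 968.1 m.

value=968.1 m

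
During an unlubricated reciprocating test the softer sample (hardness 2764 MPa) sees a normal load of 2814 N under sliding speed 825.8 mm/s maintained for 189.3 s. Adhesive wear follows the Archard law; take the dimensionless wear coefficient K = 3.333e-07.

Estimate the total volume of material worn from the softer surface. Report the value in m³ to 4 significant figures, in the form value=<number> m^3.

Intermediate values appear rounded — all working math keeps full precision; one final rounding: four significant digits.
Sliding speed v = 825.8 mm/s = 0.8258 m/s. The distance L = v·t = 0.8258 m/s × 189.3 s = 156.3 m.
Hardness H = 2764 MPa = 2.764e+09 Pa.
In SI base units: W = 2814 N, H = 2.764e+09 Pa, K = 3.333e-07.
Apply Archard: V = K·W·L/H = 3.333e-07 · 2814 · 156.3 / 2.764e+09 = 5.305e-11 m³.

value=5.305e-11 m^3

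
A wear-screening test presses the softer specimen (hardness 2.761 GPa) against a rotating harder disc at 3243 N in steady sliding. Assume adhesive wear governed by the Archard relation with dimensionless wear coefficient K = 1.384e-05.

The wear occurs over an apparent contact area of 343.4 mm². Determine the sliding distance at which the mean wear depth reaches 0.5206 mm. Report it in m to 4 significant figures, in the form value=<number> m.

Printed values are rounded; each operation runs at full precision; one last rounding to 4 significant figures.
Convert: Hardness H = 2.761 GPa = 2.761e+09 Pa.
Convert: Contact area A = 343.4 mm² = 3.434e-04 m².
Convert: Depth limit h_lim = 0.5206 mm = 5.206e-04 m.
Collected in SI base units: W = 3243 N, H = 2.761e+09 Pa, K = 1.384e-05.
Permissible volume V_lim = h_lim·A = 5.206e-04 · 3.434e-04 = 1.788e-07 m³.
Thus life L = V_lim·H/(K·W) = 1.788e-07 · 2.761e+09 / (1.384e-05 · 3243) = 1.100e+04 m.

value=1.100e+04 m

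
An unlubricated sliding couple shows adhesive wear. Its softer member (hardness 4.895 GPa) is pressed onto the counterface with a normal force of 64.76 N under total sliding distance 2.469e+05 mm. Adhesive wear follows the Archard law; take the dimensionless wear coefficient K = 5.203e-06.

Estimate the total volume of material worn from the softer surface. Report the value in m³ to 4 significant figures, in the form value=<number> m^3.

value=1.700e-11 m^3

The algebra keeps exact precision — the intermediates are shown rounded. Rounded just once: 4 significant figures.
Path length L = 2.469e+05 mm = 246.9 m.
Hardness H = 4.895 GPa = 4.895e+09 Pa.
Expressed in SI base units: W = 64.76 N, H = 4.895e+09 Pa, K = 5.203e-06.
The Archard volume V = K·W·L/H = 5.203e-06 · 64.76 · 246.9 / 4.895e+09 = 1.700e-11 m³.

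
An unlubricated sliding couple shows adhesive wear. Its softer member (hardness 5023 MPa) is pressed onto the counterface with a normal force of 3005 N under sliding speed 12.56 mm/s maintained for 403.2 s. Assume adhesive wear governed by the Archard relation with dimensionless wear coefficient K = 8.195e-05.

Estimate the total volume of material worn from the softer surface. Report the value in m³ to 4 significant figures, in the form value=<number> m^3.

value=2.483e-10 m^3

Intermediates are shown rounded. All arithmetic carries exact precision — rounded once at the end: 4 significant figures.
Sliding speed v = 12.56 mm/s = 0.01256 m/s. Path length L = v·t = 0.01256 m/s × 403.2 s = 5.064 m.
Hardness H = 5023 MPa = 5.023e+09 Pa.
Collected in SI base units: W = 3005 N, H = 5.023e+09 Pa, K = 8.195e-05.
By Archard's law, V = K·W·L/H = 8.195e-05 · 3005 · 5.064 / 5.023e+09 = 2.483e-10 m³.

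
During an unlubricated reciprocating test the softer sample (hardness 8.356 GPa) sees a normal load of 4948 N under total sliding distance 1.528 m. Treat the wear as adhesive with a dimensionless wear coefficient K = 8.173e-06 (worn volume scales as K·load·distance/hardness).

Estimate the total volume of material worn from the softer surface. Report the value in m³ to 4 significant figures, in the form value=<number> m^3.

value=7.395e-12 m^3

The intermediates are printed rounded, and all arithmetic maintains full float precision — a single final rounding: 4 significant figures.
Convert: Hardness H = 8.356 GPa = 8.356e+09 Pa.
As SI base values: W = 4948 N, H = 8.356e+09 Pa, K = 8.173e-06.
Wear volume V = K·W·L/H = 8.173e-06 · 4948 · 1.528 / 8.356e+09 = 7.395e-12 m³.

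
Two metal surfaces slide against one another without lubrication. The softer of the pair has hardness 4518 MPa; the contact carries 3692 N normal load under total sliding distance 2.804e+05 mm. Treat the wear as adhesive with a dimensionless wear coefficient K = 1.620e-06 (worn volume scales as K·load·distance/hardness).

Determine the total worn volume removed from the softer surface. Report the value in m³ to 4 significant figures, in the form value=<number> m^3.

value=3.712e-10 m^3

Each operation holds full precision. Intermediates are displayed rounded, and a single final rounding, at 4 significant figures.
Convert: Distance L = 2.804e+05 mm = 280.4 m.
Convert: Hardness H = 4518 MPa = 4.518e+09 Pa.
Collected in SI base units: W = 3692 N, H = 4.518e+09 Pa, K = 1.620e-06.
Wear volume V = K·W·L/H = 1.620e-06 · 3692 · 280.4 / 4.518e+09 = 3.712e-10 m³.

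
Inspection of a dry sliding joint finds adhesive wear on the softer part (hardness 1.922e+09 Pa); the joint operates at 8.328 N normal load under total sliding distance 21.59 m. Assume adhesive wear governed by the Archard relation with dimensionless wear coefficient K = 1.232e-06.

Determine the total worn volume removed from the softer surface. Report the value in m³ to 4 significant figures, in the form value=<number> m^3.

All arithmetic maintains full float precision, and the intermediates are printed rounded — rounded once at the end, at 4 significant figures.
In SI base units, W = 8.328 N, H = 1.922e+09 Pa, K = 1.232e-06.
Wear volume V = K·W·L/H = 1.232e-06 · 8.328 · 21.59 / 1.922e+09 = 1.153e-13 m³.

value=1.153e-13 m^3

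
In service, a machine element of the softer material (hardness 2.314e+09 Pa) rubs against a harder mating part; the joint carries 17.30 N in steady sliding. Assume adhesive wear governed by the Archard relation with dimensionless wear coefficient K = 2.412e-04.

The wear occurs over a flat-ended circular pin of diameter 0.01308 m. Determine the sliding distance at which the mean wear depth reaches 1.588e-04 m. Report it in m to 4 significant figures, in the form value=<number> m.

Quoted intermediates are rounded. The computation holds full precision; one last rounding, at 4 significant figures.
Convert: Contact area A = π·d²/4 = π·(0.01308 m)²/4 = 1.344e-04 m².
Expressed in SI base units: W = 17.30 N, H = 2.314e+09 Pa, K = 2.412e-04.
Wearable volume V_lim = h_lim·A = 1.588e-04 · 1.344e-04 = 2.134e-08 m³.
Thus life L = V_lim·H/(K·W) = 2.134e-08 · 2.314e+09 / (2.412e-04 · 17.30) = 1.183e+04 m.

value=1.183e+04 m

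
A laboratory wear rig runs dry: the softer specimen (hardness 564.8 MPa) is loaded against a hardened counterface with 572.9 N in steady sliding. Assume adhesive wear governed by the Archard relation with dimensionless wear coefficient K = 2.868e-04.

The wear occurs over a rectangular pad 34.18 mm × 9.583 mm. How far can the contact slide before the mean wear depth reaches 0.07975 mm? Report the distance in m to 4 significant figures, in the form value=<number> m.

value=89.79 m

The algebra maintains full precision — the intermediates appear rounded — a lone final rounding to 4 significant figures.
Hardness H = 564.8 MPa = 5.648e+08 Pa.
Pad sides 34.18 mm × 9.583 mm = 0.03418 m × 0.009583 m. Contact area A = 0.03418 m × 0.009583 m = 3.275e-04 m².
Depth limit h_lim = 0.07975 mm = 7.975e-05 m.
Expressed in SI base units: W = 572.9 N, H = 5.648e+08 Pa, K = 2.868e-04.
Volume at the limit: V_lim = h_lim·A = 7.975e-05 · 3.275e-04 = 2.612e-08 m³.
Inverting, life L = V_lim·H/(K·W) = 2.612e-08 · 5.648e+08 / (2.868e-04 · 572.9) = 89.79 m.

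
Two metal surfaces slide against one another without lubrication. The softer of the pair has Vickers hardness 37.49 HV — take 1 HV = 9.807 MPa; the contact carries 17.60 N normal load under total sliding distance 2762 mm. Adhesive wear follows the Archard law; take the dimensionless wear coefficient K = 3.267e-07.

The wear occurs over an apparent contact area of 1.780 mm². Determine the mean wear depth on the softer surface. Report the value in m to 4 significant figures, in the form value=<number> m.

The computation holds exact precision. Intermediate values are displayed rounded, and rounded just once to four significant digits.
Convert: The distance L = 2762 mm = 2.762 m.
Convert: Hardness H = 37.49 HV × 9.807 MPa/HV = 367.7 MPa = 3.677e+08 Pa.
Convert: Contact area A = 1.780 mm² = 1.780e-06 m².
In SI base units, W = 17.60 N, H = 3.677e+08 Pa, K = 3.267e-07.
Wear volume V = K·W·L/H = 3.267e-07 · 17.60 · 2.762 / 3.677e+08 = 4.320e-14 m³.
Mean wear depth h = V/A = 4.320e-14 / 1.780e-06 = 2.427e-08 m.

value=2.427e-08 m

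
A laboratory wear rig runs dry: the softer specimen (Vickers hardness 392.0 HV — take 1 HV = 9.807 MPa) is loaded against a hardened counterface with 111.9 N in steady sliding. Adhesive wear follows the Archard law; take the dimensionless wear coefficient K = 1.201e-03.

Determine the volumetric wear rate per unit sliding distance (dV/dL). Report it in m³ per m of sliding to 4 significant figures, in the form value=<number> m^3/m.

value=3.496e-11 m^3/m

The computation holds exact precision, and intermediates are printed rounded. Rounded just once: 4 significant digits.
Hardness H = 392.0 HV × 9.807 MPa/HV = 3844 MPa = 3.844e+09 Pa.
In SI base units: W = 111.9 N, H = 3.844e+09 Pa, K = 1.201e-03.
Sliding wear rate dV/dL = K·W/H (no L dependence): 1.201e-03 · 111.9 / 3.844e+09 = 3.496e-11 m³/m.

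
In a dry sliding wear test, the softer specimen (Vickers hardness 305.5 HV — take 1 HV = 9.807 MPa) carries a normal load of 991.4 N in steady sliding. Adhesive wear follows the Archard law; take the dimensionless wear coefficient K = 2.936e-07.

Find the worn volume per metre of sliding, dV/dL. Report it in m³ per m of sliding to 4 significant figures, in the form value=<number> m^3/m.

value=9.715e-14 m^3/m

Shown intermediates are rounded — each operation holds exact precision, and a lone final rounding to 4 significant figures.
Hardness H = 305.5 HV × 9.807 MPa/HV = 2996 MPa = 2.996e+09 Pa.
Restated in SI base units: W = 991.4 N, H = 2.996e+09 Pa, K = 2.936e-07.
Sliding wear rate dV/dL = K·W/H: 2.936e-07 · 991.4 / 2.996e+09 = 9.715e-14 m³/m.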